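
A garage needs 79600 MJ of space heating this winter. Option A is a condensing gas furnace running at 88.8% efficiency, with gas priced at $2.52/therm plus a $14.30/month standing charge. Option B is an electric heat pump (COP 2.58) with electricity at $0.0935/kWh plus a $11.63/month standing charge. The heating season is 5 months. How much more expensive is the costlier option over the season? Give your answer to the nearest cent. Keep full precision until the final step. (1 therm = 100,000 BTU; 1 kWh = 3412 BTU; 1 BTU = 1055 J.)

Heat load = 79600 MJ = 79,600,000,000 J / 1055 = 75,450,237 BTU
Gas: input = 75,450,237 / 0.888 = 84,966,483 BTU = 849.7 therm → 849.7 × $2.52 = $2,141.16; + 5 × $14.30 standing = $2,212.66
Heat pump: 75,450,237 BTU / 3412 = 22,110 kWh heat; / 2.58 = 8,571 kWh in → × $0.0935 = $801.39; + 5 × $11.63 standing = $859.54
Difference = |$2,212.66 − $859.54| = $1,353.12

$1353.12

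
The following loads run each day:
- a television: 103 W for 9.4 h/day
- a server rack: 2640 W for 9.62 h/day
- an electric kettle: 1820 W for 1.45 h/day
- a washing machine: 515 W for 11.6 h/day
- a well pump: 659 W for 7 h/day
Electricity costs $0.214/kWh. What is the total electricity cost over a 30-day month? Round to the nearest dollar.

television: 103 W × 9.4 h × 30 d = 29,046 Wh = 29.05 kWh
server rack: 2640 W × 9.62 h × 30 d = 761,904 Wh = 761.9 kWh
electric kettle: 1820 W × 1.45 h × 30 d = 79,170 Wh = 79.17 kWh
washing machine: 515 W × 11.6 h × 30 d = 179,220 Wh = 179.2 kWh
well pump: 659 W × 7 h × 30 d = 138,390 Wh = 138.4 kWh
Total energy = 29.05 + 761.9 + 79.17 + 179.2 + 138.4 = 1,188 kWh
Cost = 1,188 kWh × $0.214 = $254.17 ≈ $254

$254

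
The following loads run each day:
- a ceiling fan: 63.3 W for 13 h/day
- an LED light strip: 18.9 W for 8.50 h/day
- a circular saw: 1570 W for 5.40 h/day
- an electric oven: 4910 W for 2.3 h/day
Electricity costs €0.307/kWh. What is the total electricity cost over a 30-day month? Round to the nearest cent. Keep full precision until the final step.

ceiling fan: 63.3 W × 13 h × 30 d = 24,687 Wh = 24.69 kWh
LED light strip: 18.9 W × 8.50 h × 30 d = 4,819 Wh = 4.819 kWh
circular saw: 1570 W × 5.40 h × 30 d = 254,340 Wh = 254.3 kWh
electric oven: 4910 W × 2.3 h × 30 d = 338,790 Wh = 338.8 kWh
Total energy = 24.69 + 4.819 + 254.3 + 338.8 = 622.6 kWh
Cost = 622.6 kWh × €0.307 = €191.15

€191.15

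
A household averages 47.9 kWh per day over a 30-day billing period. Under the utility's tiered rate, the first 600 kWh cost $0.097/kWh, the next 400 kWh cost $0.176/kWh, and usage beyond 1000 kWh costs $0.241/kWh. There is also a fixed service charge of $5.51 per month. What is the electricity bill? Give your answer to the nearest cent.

Usage = 47.9 kWh/day × 30 days = 1437 kWh
First 600 kWh × $0.097 = $58.20
Next 400 kWh × $0.176 = $70.40
Remaining 437 kWh × $0.241 = $105.32
Energy charge = $233.92; + service $5.51 = $239.43

$239.43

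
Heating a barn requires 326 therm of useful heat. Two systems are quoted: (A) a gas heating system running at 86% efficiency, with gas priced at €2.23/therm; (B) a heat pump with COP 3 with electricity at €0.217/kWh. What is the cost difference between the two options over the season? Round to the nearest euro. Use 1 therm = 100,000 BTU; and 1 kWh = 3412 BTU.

Heat load = 326 therm × 100,000 = 32,600,000 BTU
Gas: input = 32,600,000 / 0.860 = 37,906,977 BTU = 379.1 therm → 379.1 × €2.23 = €845.33
Heat pump: 32,600,000 BTU / 3412 = 9,555 kWh heat; / 3 = 3,185 kWh in → × €0.217 = €691.11
Difference = |€845.33 − €691.11| = €154.22 ≈ €154

€154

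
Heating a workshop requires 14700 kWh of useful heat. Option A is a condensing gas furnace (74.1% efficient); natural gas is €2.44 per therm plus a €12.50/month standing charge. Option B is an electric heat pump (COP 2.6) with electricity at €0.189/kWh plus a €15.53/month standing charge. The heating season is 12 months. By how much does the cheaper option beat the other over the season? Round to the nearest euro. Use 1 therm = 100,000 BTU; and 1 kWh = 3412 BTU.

€547

Heat load = 14700 kWh × 3412 = 50,156,400 BTU
Gas: input = 50,156,400 / 0.741 = 67,687,449 BTU = 676.9 therm → 676.9 × €2.44 = €1,651.57; + 12 × €12.50 standing = €1,801.57
Heat pump: 50,156,400 BTU / 3412 = 14,700 kWh heat; / 2.6 = 5,654 kWh in → × €0.189 = €1,068.58; + 12 × €15.53 standing = €1,254.94
Difference = |€1,801.57 − €1,254.94| = €546.64 ≈ €547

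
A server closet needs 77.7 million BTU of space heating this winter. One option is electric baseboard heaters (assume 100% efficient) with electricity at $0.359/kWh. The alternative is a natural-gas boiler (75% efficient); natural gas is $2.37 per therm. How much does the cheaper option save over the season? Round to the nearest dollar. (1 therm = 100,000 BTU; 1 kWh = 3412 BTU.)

Heat load = 77.7 × 10⁶ BTU = 77,700,000 BTU
Gas: input = 77,700,000 / 0.75 = 103,600,000 BTU = 1,036 therm → 1,036 × $2.37 = $2,455.32
Electric: 77,700,000 BTU / 3412 = 22,770 kWh → × $0.359 = $8,175.35
Difference = |$2,455.32 − $8,175.35| = $5,720.03 ≈ $5720

$5720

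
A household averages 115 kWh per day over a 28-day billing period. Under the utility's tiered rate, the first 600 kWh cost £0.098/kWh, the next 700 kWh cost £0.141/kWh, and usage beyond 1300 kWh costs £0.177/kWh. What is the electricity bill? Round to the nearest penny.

£497.34

Usage = 115 kWh/day × 28 days = 3220 kWh
First 600 kWh × £0.098 = £58.80
Next 700 kWh × £0.141 = £98.70
Remaining 1920 kWh × £0.177 = £339.84
Total = £497.34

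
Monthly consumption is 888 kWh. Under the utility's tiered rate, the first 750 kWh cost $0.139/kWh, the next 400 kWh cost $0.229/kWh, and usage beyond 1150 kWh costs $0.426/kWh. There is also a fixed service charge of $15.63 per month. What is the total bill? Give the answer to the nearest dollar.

$151

First 750 kWh × $0.139 = $104.25
Next 138 kWh × $0.229 = $31.60
Remaining tier: 0 kWh (not reached)
Energy charge = $135.85; + service $15.63 = $151.48 ≈ $151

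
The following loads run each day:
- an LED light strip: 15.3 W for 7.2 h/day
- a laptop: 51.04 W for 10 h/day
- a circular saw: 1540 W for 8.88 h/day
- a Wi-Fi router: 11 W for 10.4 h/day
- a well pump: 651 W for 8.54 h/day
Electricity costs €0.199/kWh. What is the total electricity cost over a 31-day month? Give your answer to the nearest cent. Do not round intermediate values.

LED light strip: 15.3 W × 7.2 h × 31 d = 3,415 Wh = 3.415 kWh
laptop: 51.04 W × 10 h × 31 d = 15,822 Wh = 15.82 kWh
circular saw: 1540 W × 8.88 h × 31 d = 423,931 Wh = 423.9 kWh
Wi-Fi router: 11 W × 10.4 h × 31 d = 3,546 Wh = 3.546 kWh
well pump: 651 W × 8.54 h × 31 d = 172,346 Wh = 172.3 kWh
Total energy = 3.415 + 15.82 + 423.9 + 3.546 + 172.3 = 619.1 kWh
Cost = 619.1 kWh × €0.199 = €123.19

€123.19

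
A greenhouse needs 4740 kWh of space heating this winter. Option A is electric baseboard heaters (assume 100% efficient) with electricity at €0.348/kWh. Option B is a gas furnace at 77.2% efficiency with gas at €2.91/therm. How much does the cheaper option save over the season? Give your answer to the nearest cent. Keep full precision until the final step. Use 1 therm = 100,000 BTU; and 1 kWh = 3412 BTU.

Heat load = 4740 kWh × 3412 = 16,172,880 BTU
Gas: input = 16,172,880 / 0.772 = 20,949,326 BTU = 209.5 therm → 209.5 × €2.91 = €609.63
Electric: 16,172,880 BTU / 3412 = 4,740 kWh → × €0.348 = €1,649.52
Difference = |€609.63 − €1,649.52| = €1,039.89

€1039.89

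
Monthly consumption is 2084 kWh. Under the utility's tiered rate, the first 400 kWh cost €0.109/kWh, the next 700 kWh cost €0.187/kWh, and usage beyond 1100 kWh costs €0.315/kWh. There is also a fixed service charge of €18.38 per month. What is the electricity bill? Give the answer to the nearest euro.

€503

First 400 kWh × €0.109 = €43.60
Next 700 kWh × €0.187 = €130.90
Remaining 984 kWh × €0.315 = €309.96
Energy charge = €484.46; + service €18.38 = €502.84 ≈ €503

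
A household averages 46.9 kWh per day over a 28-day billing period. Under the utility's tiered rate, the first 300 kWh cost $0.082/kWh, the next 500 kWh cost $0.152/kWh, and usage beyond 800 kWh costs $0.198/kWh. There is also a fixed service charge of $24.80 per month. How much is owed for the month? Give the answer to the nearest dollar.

Usage = 46.9 kWh/day × 28 days = 1313.2 kWh
First 300 kWh × $0.082 = $24.60
Next 500 kWh × $0.152 = $76.00
Remaining 513.2 kWh × $0.198 = $101.61
Energy charge = $202.21; + service $24.80 = $227.01 ≈ $227

$227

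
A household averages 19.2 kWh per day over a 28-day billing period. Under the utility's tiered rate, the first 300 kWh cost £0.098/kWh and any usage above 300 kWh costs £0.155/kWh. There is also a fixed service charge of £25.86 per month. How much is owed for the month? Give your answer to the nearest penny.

£92.09

Usage = 19.2 kWh/day × 28 days = 537.6 kWh
First 300 kWh × £0.098 = £29.40
Remaining 237.6 kWh × £0.155 = £36.83
Energy charge = £66.23; + service £25.86 = £92.09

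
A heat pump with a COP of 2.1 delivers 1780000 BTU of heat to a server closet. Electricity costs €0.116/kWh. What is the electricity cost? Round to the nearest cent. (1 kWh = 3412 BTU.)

€28.82

Heat delivered = 1,780,000 BTU / 3412 = 521.7 kWh
Electrical input = 521.7 kWh / 2.1 = 248.4 kWh
Cost = 248.4 × €0.116/kWh = €28.82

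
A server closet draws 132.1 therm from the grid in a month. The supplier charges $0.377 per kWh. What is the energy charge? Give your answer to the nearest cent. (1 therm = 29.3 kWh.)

132.1 therm × (29.3 kWh/therm) = 3,871 kWh
Cost = 3,871 kWh × $0.377/kWh = $1,459.19

$1459.19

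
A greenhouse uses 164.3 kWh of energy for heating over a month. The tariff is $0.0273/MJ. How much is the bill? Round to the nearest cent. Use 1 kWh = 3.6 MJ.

$16.15

164.3 kWh × (3.6 MJ/kWh) = 591.5 MJ
Cost = 591.5 MJ × $0.0273/MJ = $16.15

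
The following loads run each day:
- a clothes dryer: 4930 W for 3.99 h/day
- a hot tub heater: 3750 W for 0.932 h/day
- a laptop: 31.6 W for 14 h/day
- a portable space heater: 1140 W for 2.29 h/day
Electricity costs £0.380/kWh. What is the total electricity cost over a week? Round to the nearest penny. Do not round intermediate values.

clothes dryer: 4930 W × 3.99 h × 7 d = 137,695 Wh = 137.7 kWh
hot tub heater: 3750 W × 0.932 h × 7 d = 24,465 Wh = 24.46 kWh
laptop: 31.6 W × 14 h × 7 d = 3,097 Wh = 3.097 kWh
portable space heater: 1140 W × 2.29 h × 7 d = 18,274 Wh = 18.27 kWh
Total energy = 137.7 + 24.46 + 3.097 + 18.27 = 183.5 kWh
Cost = 183.5 kWh × £0.380 = £69.74

£69.74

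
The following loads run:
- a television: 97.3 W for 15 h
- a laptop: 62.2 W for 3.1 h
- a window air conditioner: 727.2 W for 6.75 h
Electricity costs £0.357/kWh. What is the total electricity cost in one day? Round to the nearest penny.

£2.34

television: 97.3 W × 15 h = 1,460 Wh = 1.46 kWh
laptop: 62.2 W × 3.1 h = 193 Wh = 0.1928 kWh
window air conditioner: 727.2 W × 6.75 h = 4,909 Wh = 4.909 kWh
Total energy = 1.46 + 0.1928 + 4.909 = 6.561 kWh
Cost = 6.561 kWh × £0.357 = £2.34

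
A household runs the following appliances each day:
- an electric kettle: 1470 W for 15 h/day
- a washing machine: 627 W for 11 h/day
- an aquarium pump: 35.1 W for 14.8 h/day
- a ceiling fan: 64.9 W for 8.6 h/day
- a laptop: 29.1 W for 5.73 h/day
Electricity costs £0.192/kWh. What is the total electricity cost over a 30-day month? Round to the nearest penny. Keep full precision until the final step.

£173.90

electric kettle: 1470 W × 15 h × 30 d = 661,500 Wh = 661.5 kWh
washing machine: 627 W × 11 h × 30 d = 206,910 Wh = 206.9 kWh
aquarium pump: 35.1 W × 14.8 h × 30 d = 15,584 Wh = 15.58 kWh
ceiling fan: 64.9 W × 8.6 h × 30 d = 16,744 Wh = 16.74 kWh
laptop: 29.1 W × 5.73 h × 30 d = 5,002 Wh = 5.002 kWh
Total energy = 661.5 + 206.9 + 15.58 + 16.74 + 5.002 = 905.7 kWh
Cost = 905.7 kWh × £0.192 = £173.90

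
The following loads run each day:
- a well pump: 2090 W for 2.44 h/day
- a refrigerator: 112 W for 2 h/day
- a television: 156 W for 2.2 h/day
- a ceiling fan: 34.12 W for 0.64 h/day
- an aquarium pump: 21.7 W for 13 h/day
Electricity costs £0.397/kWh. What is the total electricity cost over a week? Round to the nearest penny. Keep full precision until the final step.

£16.59

well pump: 2090 W × 2.44 h × 7 d = 35,697 Wh = 35.7 kWh
refrigerator: 112 W × 2 h × 7 d = 1,568 Wh = 1.568 kWh
television: 156 W × 2.2 h × 7 d = 2,402 Wh = 2.402 kWh
ceiling fan: 34.12 W × 0.64 h × 7 d = 153 Wh = 0.1529 kWh
aquarium pump: 21.7 W × 13 h × 7 d = 1,975 Wh = 1.975 kWh
Total energy = 35.7 + 1.568 + 2.402 + 0.1529 + 1.975 = 41.8 kWh
Cost = 41.8 kWh × £0.397 = £16.59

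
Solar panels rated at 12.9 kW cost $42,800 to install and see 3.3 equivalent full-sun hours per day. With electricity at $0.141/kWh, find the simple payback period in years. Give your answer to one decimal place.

Daily generation = 12.9 kW × 3.3 h = 42.57 kWh
Annual generation = 42.57 × 365 = 15538 kWh
Annual savings = 15538 × $0.141 = $2,190.87
Payback = $42,800 / $2,190.87 = 19.5 years

19.5 years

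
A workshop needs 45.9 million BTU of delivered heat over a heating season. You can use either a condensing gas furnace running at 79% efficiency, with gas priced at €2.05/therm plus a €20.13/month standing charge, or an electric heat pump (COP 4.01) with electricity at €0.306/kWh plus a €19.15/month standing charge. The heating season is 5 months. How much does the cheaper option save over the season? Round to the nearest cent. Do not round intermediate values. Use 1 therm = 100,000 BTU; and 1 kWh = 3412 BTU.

Heat load = 45.9 × 10⁶ BTU = 45,900,000 BTU
Gas: input = 45,900,000 / 0.79 = 58,101,266 BTU = 581 therm → 581 × €2.05 = €1,191.08; + 5 × €20.13 standing = €1,291.73
Heat pump: 45,900,000 BTU / 3412 = 13,450 kWh heat; / 4.01 = 3,355 kWh in → × €0.306 = €1,026.55; + 5 × €19.15 standing = €1,122.30
Difference = |€1,291.73 − €1,122.30| = €169.42

€169.42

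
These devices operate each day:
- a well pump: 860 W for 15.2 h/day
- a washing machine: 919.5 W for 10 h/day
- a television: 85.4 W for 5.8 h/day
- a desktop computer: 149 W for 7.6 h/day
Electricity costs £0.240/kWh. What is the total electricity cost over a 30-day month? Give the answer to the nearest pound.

£172

well pump: 860 W × 15.2 h × 30 d = 392,160 Wh = 392.2 kWh
washing machine: 919.5 W × 10 h × 30 d = 275,850 Wh = 275.9 kWh
television: 85.4 W × 5.8 h × 30 d = 14,860 Wh = 14.86 kWh
desktop computer: 149 W × 7.6 h × 30 d = 33,972 Wh = 33.97 kWh
Total energy = 392.2 + 275.9 + 14.86 + 33.97 = 716.8 kWh
Cost = 716.8 kWh × £0.240 = £172.04 ≈ £172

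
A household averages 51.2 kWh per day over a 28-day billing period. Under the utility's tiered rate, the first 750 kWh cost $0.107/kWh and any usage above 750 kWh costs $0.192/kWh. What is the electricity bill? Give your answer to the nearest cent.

$211.50

Usage = 51.2 kWh/day × 28 days = 1433.6 kWh
First 750 kWh × $0.107 = $80.25
Remaining 683.6 kWh × $0.192 = $131.25
Total = $211.50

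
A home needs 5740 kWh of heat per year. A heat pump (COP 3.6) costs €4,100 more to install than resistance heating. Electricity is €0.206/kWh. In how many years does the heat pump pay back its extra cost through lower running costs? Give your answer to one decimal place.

4.8 years

Resistance: 5740 kWh × €0.206 = €1,182.44/yr
Heat pump: 5740 / 3.6 = 1594 kWh in → × €0.206 = €328.46/yr
Annual savings = €853.98
Payback = €4,100 / €853.98 = 4.8 years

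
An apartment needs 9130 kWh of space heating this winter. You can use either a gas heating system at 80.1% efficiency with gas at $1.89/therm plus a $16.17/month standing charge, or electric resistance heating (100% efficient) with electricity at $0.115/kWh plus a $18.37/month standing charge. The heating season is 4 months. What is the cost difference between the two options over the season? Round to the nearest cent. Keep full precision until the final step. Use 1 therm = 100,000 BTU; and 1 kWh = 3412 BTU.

Heat load = 9130 kWh × 3412 = 31,151,560 BTU
Gas: input = 31,151,560 / 0.801 = 38,890,836 BTU = 388.9 therm → 388.9 × $1.89 = $735.04; + 4 × $16.17 standing = $799.72
Electric: 31,151,560 BTU / 3412 = 9,130 kWh → × $0.115 = $1,049.95; + 4 × $18.37 standing = $1,123.43
Difference = |$799.72 − $1,123.43| = $323.71

$323.71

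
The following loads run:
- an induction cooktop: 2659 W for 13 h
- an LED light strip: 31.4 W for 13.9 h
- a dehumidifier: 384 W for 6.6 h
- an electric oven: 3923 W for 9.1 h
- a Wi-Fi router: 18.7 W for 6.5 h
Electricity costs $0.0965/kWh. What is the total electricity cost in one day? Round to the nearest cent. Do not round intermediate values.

$7.08

induction cooktop: 2659 W × 13 h = 34,567 Wh = 34.57 kWh
LED light strip: 31.4 W × 13.9 h = 436 Wh = 0.4365 kWh
dehumidifier: 384 W × 6.6 h = 2,534 Wh = 2.534 kWh
electric oven: 3923 W × 9.1 h = 35,699 Wh = 35.7 kWh
Wi-Fi router: 18.7 W × 6.5 h = 122 Wh = 0.1215 kWh
Total energy = 34.57 + 0.4365 + 2.534 + 35.7 + 0.1215 = 73.36 kWh
Cost = 73.36 kWh × $0.0965 = $7.08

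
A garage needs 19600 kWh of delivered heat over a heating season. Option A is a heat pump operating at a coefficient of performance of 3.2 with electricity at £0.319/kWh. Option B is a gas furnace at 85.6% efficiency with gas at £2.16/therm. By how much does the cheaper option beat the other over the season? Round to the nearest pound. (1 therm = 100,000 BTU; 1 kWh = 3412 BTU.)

£266

Heat load = 19600 kWh × 3412 = 66,875,200 BTU
Gas: input = 66,875,200 / 0.856 = 78,125,234 BTU = 781.3 therm → 781.3 × £2.16 = £1,687.51
Heat pump: 66,875,200 BTU / 3412 = 19,600 kWh heat; / 3.2 = 6,125 kWh in → × £0.319 = £1,953.88
Difference = |£1,687.51 − £1,953.88| = £266.37 ≈ £266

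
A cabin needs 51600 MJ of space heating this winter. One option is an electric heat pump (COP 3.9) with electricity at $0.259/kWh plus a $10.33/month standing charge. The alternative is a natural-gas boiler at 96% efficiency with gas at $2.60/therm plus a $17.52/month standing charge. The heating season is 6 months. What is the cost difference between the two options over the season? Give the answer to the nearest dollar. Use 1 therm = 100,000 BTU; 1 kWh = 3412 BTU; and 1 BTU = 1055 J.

Heat load = 51600 MJ = 51,600,000,000 J / 1055 = 48,909,953 BTU
Gas: input = 48,909,953 / 0.96 = 50,947,867 BTU = 509.5 therm → 509.5 × $2.60 = $1,324.64; + 6 × $17.52 standing = $1,429.76
Heat pump: 48,909,953 BTU / 3412 = 14,330 kWh heat; / 3.9 = 3,676 kWh in → × $0.259 = $951.97; + 6 × $10.33 standing = $1,013.95
Difference = |$1,429.76 − $1,013.95| = $415.81 ≈ $416

$416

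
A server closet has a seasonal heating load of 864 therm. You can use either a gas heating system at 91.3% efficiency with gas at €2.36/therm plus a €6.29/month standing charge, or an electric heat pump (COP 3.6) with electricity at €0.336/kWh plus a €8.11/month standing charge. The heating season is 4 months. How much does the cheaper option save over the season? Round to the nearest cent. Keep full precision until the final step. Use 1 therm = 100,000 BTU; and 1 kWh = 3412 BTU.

€137.36

Heat load = 864 therm × 100,000 = 86,400,000 BTU
Gas: input = 86,400,000 / 0.913 = 94,633,078 BTU = 946.3 therm → 946.3 × €2.36 = €2,233.34; + 4 × €6.29 standing = €2,258.50
Heat pump: 86,400,000 BTU / 3412 = 25,320 kWh heat; / 3.6 = 7,034 kWh in → × €0.336 = €2,363.42; + 4 × €8.11 standing = €2,395.86
Difference = |€2,258.50 − €2,395.86| = €137.36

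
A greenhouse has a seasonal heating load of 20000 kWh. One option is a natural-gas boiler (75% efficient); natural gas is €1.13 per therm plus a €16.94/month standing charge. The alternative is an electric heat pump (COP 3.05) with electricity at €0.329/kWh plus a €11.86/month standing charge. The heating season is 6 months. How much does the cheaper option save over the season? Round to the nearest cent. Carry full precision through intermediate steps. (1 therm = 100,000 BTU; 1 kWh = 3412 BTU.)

€1098.75

Heat load = 20000 kWh × 3412 = 68,240,000 BTU
Gas: input = 68,240,000 / 0.75 = 90,986,667 BTU = 909.9 therm → 909.9 × €1.13 = €1,028.15; + 6 × €16.94 standing = €1,129.79
Heat pump: 68,240,000 BTU / 3412 = 20,000 kWh heat; / 3.05 = 6,557 kWh in → × €0.329 = €2,157.38; + 6 × €11.86 standing = €2,228.54
Difference = |€1,129.79 − €2,228.54| = €1,098.75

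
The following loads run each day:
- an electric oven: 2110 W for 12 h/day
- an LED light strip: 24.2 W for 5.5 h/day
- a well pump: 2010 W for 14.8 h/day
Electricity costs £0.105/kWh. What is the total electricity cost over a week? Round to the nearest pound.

£41

electric oven: 2110 W × 12 h × 7 d = 177,240 Wh = 177.2 kWh
LED light strip: 24.2 W × 5.5 h × 7 d = 932 Wh = 0.9317 kWh
well pump: 2010 W × 14.8 h × 7 d = 208,236 Wh = 208.2 kWh
Total energy = 177.2 + 0.9317 + 208.2 = 386.4 kWh
Cost = 386.4 kWh × £0.105 = £40.57 ≈ £41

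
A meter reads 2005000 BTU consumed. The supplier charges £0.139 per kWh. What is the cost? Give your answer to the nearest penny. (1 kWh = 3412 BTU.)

2005000 BTU × (0.00029308 kWh/BTU) = 587.6 kWh
Cost = 587.6 kWh × £0.139/kWh = £81.68

£81.68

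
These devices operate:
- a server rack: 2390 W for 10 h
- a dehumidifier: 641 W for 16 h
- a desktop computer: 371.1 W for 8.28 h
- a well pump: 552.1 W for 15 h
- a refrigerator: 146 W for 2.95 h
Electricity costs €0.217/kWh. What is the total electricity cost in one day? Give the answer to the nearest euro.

server rack: 2390 W × 10 h = 23,900 Wh = 23.9 kWh
dehumidifier: 641 W × 16 h = 10,256 Wh = 10.26 kWh
desktop computer: 371.1 W × 8.28 h = 3,073 Wh = 3.073 kWh
well pump: 552.1 W × 15 h = 8,282 Wh = 8.281 kWh
refrigerator: 146 W × 2.95 h = 431 Wh = 0.4307 kWh
Total energy = 23.9 + 10.26 + 3.073 + 8.281 + 0.4307 = 45.94 kWh
Cost = 45.94 kWh × €0.217 = €9.97 ≈ €10

€10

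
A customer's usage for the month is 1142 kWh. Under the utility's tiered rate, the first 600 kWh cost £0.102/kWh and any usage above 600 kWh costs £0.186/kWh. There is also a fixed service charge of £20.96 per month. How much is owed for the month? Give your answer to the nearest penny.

£182.97

First 600 kWh × £0.102 = £61.20
Remaining 542 kWh × £0.186 = £100.81
Energy charge = £162.01; + service £20.96 = £182.97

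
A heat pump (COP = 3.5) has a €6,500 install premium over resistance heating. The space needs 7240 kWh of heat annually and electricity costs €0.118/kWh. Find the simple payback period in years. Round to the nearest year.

11 years

Resistance: 7240 kWh × €0.118 = €854.32/yr
Heat pump: 7240 / 3.5 = 2069 kWh in → × €0.118 = €244.09/yr
Annual savings = €610.23
Payback = €6,500 / €610.23 = 10.7 years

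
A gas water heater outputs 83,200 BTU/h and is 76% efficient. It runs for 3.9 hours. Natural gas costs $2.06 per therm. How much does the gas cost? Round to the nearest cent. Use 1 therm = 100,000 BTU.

Heat delivered = 83,200 BTU/h × 3.9 h = 324,480 BTU
Gas input = 324,480 / 0.76 = 426,947 BTU
= 426,947 / 100,000 = 4.269 therm
Cost = 4.269 × $2.06/therm = $8.80

$8.80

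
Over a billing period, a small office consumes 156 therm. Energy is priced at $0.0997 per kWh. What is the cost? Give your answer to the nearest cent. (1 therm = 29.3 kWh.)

156 therm × (29.3 kWh/therm) = 4,571 kWh
Cost = 4,571 kWh × $0.0997/kWh = $455.71

$455.71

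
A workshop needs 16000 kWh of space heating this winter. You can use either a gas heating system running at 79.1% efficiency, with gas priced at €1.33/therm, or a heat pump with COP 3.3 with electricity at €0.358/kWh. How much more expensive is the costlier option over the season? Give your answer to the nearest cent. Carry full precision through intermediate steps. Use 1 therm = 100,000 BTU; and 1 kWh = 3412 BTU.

Heat load = 16000 kWh × 3412 = 54,592,000 BTU
Gas: input = 54,592,000 / 0.791 = 69,016,435 BTU = 690.2 therm → 690.2 × €1.33 = €917.92
Heat pump: 54,592,000 BTU / 3412 = 16,000 kWh heat; / 3.3 = 4,848 kWh in → × €0.358 = €1,735.76
Difference = |€917.92 − €1,735.76| = €817.84

€817.84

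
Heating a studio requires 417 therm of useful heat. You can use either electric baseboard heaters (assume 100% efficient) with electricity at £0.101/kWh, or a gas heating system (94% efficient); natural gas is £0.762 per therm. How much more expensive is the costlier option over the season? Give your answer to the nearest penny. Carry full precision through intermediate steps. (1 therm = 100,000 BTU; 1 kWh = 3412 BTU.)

£896.34

Heat load = 417 therm × 100,000 = 41,700,000 BTU
Gas: input = 41,700,000 / 0.94 = 44,361,702 BTU = 443.6 therm → 443.6 × £0.762 = £338.04
Electric: 41,700,000 BTU / 3412 = 12,220 kWh → × £0.101 = £1,234.38
Difference = |£338.04 − £1,234.38| = £896.34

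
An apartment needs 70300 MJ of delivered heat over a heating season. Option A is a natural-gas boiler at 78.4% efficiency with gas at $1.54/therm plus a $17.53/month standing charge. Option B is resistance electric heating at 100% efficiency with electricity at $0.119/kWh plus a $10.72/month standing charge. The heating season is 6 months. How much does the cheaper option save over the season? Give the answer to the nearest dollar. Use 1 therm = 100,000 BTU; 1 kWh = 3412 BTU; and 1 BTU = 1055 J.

Heat load = 70300 MJ = 70,300,000,000 J / 1055 = 66,635,071 BTU
Gas: input = 66,635,071 / 0.784 = 84,993,713 BTU = 849.9 therm → 849.9 × $1.54 = $1,308.90; + 6 × $17.53 standing = $1,414.08
Electric: 66,635,071 BTU / 3412 = 19,530 kWh → × $0.119 = $2,324.03; + 6 × $10.72 standing = $2,388.35
Difference = |$1,414.08 − $2,388.35| = $974.26 ≈ $974

$974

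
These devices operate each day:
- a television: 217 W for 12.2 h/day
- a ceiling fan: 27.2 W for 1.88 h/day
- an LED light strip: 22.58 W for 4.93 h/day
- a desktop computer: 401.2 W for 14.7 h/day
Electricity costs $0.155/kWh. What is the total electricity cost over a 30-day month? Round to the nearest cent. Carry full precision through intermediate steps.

television: 217 W × 12.2 h × 30 d = 79,422 Wh = 79.42 kWh
ceiling fan: 27.2 W × 1.88 h × 30 d = 1,534 Wh = 1.534 kWh
LED light strip: 22.58 W × 4.93 h × 30 d = 3,340 Wh = 3.34 kWh
desktop computer: 401.2 W × 14.7 h × 30 d = 176,929 Wh = 176.9 kWh
Total energy = 79.42 + 1.534 + 3.34 + 176.9 = 261.2 kWh
Cost = 261.2 kWh × $0.155 = $40.49

$40.49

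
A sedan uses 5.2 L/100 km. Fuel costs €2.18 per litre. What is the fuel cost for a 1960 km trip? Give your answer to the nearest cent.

€222.19

Fuel = 5.2 L/100 km × 1960 km / 100 = 101.9 L
Cost = 101.9 L × €2.18/L = €222.19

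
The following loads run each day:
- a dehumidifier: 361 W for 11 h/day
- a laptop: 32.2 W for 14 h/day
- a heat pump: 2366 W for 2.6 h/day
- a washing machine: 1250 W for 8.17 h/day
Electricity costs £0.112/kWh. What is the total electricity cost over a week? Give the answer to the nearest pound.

dehumidifier: 361 W × 11 h × 7 d = 27,797 Wh = 27.8 kWh
laptop: 32.2 W × 14 h × 7 d = 3,156 Wh = 3.156 kWh
heat pump: 2366 W × 2.6 h × 7 d = 43,061 Wh = 43.06 kWh
washing machine: 1250 W × 8.17 h × 7 d = 71,488 Wh = 71.49 kWh
Total energy = 27.8 + 3.156 + 43.06 + 71.49 = 145.5 kWh
Cost = 145.5 kWh × £0.112 = £16.30 ≈ £16

£16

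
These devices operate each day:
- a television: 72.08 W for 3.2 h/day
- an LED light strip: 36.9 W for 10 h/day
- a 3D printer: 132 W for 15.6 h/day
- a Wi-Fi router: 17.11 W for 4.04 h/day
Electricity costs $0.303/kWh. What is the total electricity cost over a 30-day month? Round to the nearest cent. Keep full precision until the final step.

$24.80

television: 72.08 W × 3.2 h × 30 d = 6,920 Wh = 6.92 kWh
LED light strip: 36.9 W × 10 h × 30 d = 11,070 Wh = 11.07 kWh
3D printer: 132 W × 15.6 h × 30 d = 61,776 Wh = 61.78 kWh
Wi-Fi router: 17.11 W × 4.04 h × 30 d = 2,074 Wh = 2.074 kWh
Total energy = 6.92 + 11.07 + 61.78 + 2.074 = 81.84 kWh
Cost = 81.84 kWh × $0.303 = $24.80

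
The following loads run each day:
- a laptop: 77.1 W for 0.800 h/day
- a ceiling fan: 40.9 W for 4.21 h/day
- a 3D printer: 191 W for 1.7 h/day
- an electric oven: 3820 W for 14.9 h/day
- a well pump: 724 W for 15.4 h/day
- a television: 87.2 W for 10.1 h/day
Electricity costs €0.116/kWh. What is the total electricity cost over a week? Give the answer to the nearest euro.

€56

laptop: 77.1 W × 0.800 h × 7 d = 432 Wh = 0.4318 kWh
ceiling fan: 40.9 W × 4.21 h × 7 d = 1,205 Wh = 1.205 kWh
3D printer: 191 W × 1.7 h × 7 d = 2,273 Wh = 2.273 kWh
electric oven: 3820 W × 14.9 h × 7 d = 398,426 Wh = 398.4 kWh
well pump: 724 W × 15.4 h × 7 d = 78,047 Wh = 78.05 kWh
television: 87.2 W × 10.1 h × 7 d = 6,165 Wh = 6.165 kWh
Total energy = 0.4318 + 1.205 + 2.273 + 398.4 + 78.05 + 6.165 = 486.5 kWh
Cost = 486.5 kWh × €0.116 = €56.44 ≈ €56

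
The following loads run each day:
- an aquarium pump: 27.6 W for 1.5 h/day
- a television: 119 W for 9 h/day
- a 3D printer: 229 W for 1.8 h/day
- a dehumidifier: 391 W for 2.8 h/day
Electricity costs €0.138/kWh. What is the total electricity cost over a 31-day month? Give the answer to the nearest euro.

€11

aquarium pump: 27.6 W × 1.5 h × 31 d = 1,283 Wh = 1.283 kWh
television: 119 W × 9 h × 31 d = 33,201 Wh = 33.2 kWh
3D printer: 229 W × 1.8 h × 31 d = 12,778 Wh = 12.78 kWh
dehumidifier: 391 W × 2.8 h × 31 d = 33,939 Wh = 33.94 kWh
Total energy = 1.283 + 33.2 + 12.78 + 33.94 = 81.2 kWh
Cost = 81.2 kWh × €0.138 = €11.21 ≈ €11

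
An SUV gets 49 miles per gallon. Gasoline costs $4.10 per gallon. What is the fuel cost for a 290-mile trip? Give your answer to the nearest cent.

Fuel = 290 mi / 49 mpg = 5.918 gal
Cost = 5.918 gal × $4.10/gal = $24.27

$24.27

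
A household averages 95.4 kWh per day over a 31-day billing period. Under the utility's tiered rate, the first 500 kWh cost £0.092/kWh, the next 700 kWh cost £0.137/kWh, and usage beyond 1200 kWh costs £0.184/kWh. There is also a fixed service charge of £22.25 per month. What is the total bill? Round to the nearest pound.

£488

Usage = 95.4 kWh/day × 31 days = 2957.4 kWh
First 500 kWh × £0.092 = £46.00
Next 700 kWh × £0.137 = £95.90
Remaining 1757.4 kWh × £0.184 = £323.36
Energy charge = £465.26; + service £22.25 = £487.51 ≈ £488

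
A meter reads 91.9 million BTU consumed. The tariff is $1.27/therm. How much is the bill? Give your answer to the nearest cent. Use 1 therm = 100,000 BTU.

91.9 million BTU × (10 therm/million BTU) = 919 therm
Cost = 919 therm × $1.27/therm = $1,167.13

$1167.13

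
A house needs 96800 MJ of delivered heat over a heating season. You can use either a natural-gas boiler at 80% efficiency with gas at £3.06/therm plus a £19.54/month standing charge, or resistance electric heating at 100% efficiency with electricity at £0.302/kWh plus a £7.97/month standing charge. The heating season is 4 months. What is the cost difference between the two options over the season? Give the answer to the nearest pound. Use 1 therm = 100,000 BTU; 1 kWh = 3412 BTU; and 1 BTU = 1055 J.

£4565

Heat load = 96800 MJ = 96,800,000,000 J / 1055 = 91,753,555 BTU
Gas: input = 91,753,555 / 0.80 = 114,691,943 BTU = 1,147 therm → 1,147 × £3.06 = £3,509.57; + 4 × £19.54 standing = £3,587.73
Electric: 91,753,555 BTU / 3412 = 26,890 kWh → × £0.302 = £8,121.21; + 4 × £7.97 standing = £8,153.09
Difference = |£3,587.73 − £8,153.09| = £4,565.36 ≈ £4565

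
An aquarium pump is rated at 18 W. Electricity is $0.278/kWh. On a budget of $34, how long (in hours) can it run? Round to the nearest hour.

6795 h

Energy budget = $34 / $0.278 per kWh = 122.3 kWh = 122,302 Wh
Runtime = 122,302 Wh / 18 W = 6,795 h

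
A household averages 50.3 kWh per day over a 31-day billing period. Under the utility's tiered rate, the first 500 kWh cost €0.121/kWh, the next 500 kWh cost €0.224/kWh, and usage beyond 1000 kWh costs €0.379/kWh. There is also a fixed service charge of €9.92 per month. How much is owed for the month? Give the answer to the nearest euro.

€394

Usage = 50.3 kWh/day × 31 days = 1559.3 kWh
First 500 kWh × €0.121 = €60.50
Next 500 kWh × €0.224 = €112.00
Remaining 559.3 kWh × €0.379 = €211.97
Energy charge = €384.47; + service €9.92 = €394.39 ≈ €394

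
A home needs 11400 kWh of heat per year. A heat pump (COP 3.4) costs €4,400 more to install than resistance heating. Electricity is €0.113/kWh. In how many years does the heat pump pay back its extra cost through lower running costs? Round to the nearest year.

5 years

Resistance: 11400 kWh × €0.113 = €1,288.20/yr
Heat pump: 11400 / 3.4 = 3353 kWh in → × €0.113 = €378.88/yr
Annual savings = €909.32
Payback = €4,400 / €909.32 = 4.84 years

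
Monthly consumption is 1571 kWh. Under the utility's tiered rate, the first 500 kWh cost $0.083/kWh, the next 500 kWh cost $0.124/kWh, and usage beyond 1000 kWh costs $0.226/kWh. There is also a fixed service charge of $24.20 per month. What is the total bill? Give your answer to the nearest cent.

First 500 kWh × $0.083 = $41.50
Next 500 kWh × $0.124 = $62.00
Remaining 571 kWh × $0.226 = $129.05
Energy charge = $232.55; + service $24.20 = $256.75

$256.75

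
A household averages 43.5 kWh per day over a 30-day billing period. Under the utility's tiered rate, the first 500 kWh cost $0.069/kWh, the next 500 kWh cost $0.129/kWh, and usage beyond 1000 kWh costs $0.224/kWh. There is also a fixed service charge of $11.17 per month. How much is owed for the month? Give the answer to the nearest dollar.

Usage = 43.5 kWh/day × 30 days = 1305 kWh
First 500 kWh × $0.069 = $34.50
Next 500 kWh × $0.129 = $64.50
Remaining 305 kWh × $0.224 = $68.32
Energy charge = $167.32; + service $11.17 = $178.49 ≈ $178

$178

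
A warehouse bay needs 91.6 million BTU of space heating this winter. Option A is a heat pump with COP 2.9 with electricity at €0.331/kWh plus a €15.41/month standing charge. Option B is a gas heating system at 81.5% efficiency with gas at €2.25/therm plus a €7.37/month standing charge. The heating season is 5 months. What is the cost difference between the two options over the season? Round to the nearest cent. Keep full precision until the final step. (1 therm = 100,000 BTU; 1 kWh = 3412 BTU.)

€575.56

Heat load = 91.6 × 10⁶ BTU = 91,600,000 BTU
Gas: input = 91,600,000 / 0.815 = 112,392,638 BTU = 1,124 therm → 1,124 × €2.25 = €2,528.83; + 5 × €7.37 standing = €2,565.68
Heat pump: 91,600,000 BTU / 3412 = 26,850 kWh heat; / 2.9 = 9,257 kWh in → × €0.331 = €3,064.20; + 5 × €15.41 standing = €3,141.25
Difference = |€2,565.68 − €3,141.25| = €575.56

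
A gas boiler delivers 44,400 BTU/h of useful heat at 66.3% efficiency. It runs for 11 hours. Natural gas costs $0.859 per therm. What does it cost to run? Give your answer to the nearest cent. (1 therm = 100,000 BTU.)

$6.33

Heat delivered = 44,400 BTU/h × 11 h = 488,400 BTU
Gas input = 488,400 / 0.663 = 736,652 BTU
= 736,652 / 100,000 = 7.367 therm
Cost = 7.367 × $0.859/therm = $6.33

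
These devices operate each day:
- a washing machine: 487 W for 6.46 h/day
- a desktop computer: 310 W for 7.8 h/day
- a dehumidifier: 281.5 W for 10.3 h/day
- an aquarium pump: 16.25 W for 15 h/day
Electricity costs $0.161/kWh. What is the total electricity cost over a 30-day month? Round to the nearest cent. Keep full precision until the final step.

$42.06

washing machine: 487 W × 6.46 h × 30 d = 94,381 Wh = 94.38 kWh
desktop computer: 310 W × 7.8 h × 30 d = 72,540 Wh = 72.54 kWh
dehumidifier: 281.5 W × 10.3 h × 30 d = 86,984 Wh = 86.98 kWh
aquarium pump: 16.25 W × 15 h × 30 d = 7,312 Wh = 7.312 kWh
Total energy = 94.38 + 72.54 + 86.98 + 7.312 = 261.2 kWh
Cost = 261.2 kWh × $0.161 = $42.06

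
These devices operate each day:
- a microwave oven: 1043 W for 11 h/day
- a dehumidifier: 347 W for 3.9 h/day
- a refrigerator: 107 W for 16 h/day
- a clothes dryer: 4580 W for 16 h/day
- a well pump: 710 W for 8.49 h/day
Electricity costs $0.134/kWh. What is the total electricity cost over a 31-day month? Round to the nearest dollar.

$390

microwave oven: 1043 W × 11 h × 31 d = 355,663 Wh = 355.7 kWh
dehumidifier: 347 W × 3.9 h × 31 d = 41,952 Wh = 41.95 kWh
refrigerator: 107 W × 16 h × 31 d = 53,072 Wh = 53.07 kWh
clothes dryer: 4580 W × 16 h × 31 d = 2,271,680 Wh = 2,272 kWh
well pump: 710 W × 8.49 h × 31 d = 186,865 Wh = 186.9 kWh
Total energy = 355.7 + 41.95 + 53.07 + 2,272 + 186.9 = 2,909 kWh
Cost = 2,909 kWh × $0.134 = $389.84 ≈ $390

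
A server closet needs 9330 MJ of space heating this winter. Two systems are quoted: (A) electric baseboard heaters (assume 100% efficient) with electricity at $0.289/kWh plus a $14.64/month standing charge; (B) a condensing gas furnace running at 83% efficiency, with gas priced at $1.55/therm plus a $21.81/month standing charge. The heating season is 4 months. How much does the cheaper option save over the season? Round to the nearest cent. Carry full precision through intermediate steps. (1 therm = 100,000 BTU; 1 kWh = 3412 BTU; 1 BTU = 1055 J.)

$555.23

Heat load = 9330 MJ = 9,330,000,000 J / 1055 = 8,843,602 BTU
Gas: input = 8,843,602 / 0.83 = 10,654,942 BTU = 106.5 therm → 106.5 × $1.55 = $165.15; + 4 × $21.81 standing = $252.39
Electric: 8,843,602 BTU / 3412 = 2,592 kWh → × $0.289 = $749.06; + 4 × $14.64 standing = $807.62
Difference = |$252.39 − $807.62| = $555.23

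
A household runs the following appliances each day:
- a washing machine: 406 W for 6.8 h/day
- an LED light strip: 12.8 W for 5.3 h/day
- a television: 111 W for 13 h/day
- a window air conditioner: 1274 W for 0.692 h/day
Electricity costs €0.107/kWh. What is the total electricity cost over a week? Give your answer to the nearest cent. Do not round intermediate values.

€3.86

washing machine: 406 W × 6.8 h × 7 d = 19,326 Wh = 19.33 kWh
LED light strip: 12.8 W × 5.3 h × 7 d = 475 Wh = 0.4749 kWh
television: 111 W × 13 h × 7 d = 10,101 Wh = 10.1 kWh
window air conditioner: 1274 W × 0.692 h × 7 d = 6,171 Wh = 6.171 kWh
Total energy = 19.33 + 0.4749 + 10.1 + 6.171 = 36.07 kWh
Cost = 36.07 kWh × €0.107 = €3.86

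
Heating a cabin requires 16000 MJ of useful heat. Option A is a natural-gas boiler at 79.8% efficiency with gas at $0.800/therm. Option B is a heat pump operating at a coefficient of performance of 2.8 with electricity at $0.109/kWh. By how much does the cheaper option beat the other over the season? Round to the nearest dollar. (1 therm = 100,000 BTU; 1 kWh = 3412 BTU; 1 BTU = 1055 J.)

Heat load = 16000 MJ = 16,000,000,000 J / 1055 = 15,165,877 BTU
Gas: input = 15,165,877 / 0.798 = 19,004,858 BTU = 190 therm → 190 × $0.800 = $152.04
Heat pump: 15,165,877 BTU / 3412 = 4,445 kWh heat; / 2.8 = 1,587 kWh in → × $0.109 = $173.03
Difference = |$152.04 − $173.03| = $20.99 ≈ $21

$21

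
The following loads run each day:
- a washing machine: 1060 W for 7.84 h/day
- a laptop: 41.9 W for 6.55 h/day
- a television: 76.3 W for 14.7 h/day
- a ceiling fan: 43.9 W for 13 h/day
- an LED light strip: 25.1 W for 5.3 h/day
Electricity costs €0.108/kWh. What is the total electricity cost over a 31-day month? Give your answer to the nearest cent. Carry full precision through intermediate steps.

€34.85

washing machine: 1060 W × 7.84 h × 31 d = 257,622 Wh = 257.6 kWh
laptop: 41.9 W × 6.55 h × 31 d = 8,508 Wh = 8.508 kWh
television: 76.3 W × 14.7 h × 31 d = 34,770 Wh = 34.77 kWh
ceiling fan: 43.9 W × 13 h × 31 d = 17,692 Wh = 17.69 kWh
LED light strip: 25.1 W × 5.3 h × 31 d = 4,124 Wh = 4.124 kWh
Total energy = 257.6 + 8.508 + 34.77 + 17.69 + 4.124 = 322.7 kWh
Cost = 322.7 kWh × €0.108 = €34.85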